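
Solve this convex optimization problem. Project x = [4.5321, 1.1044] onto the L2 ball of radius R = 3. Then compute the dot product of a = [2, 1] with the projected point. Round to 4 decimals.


Step 1: Compute ||x|| (intermediates to 6 decimals).
||x|| = sqrt(4.5321^2 + 1.1044^2) = 4.664722
Step 2: Project.
Since ||x|| > R, scale = R/||x|| = 3/4.664722 = 0.643125, proj(x) = scale * x
proj(x) = [2.914707, 0.710267]
Step 3: Dot product.
a^T * proj(x) = 2*2.914707 + 1*0.710267 = 6.5397


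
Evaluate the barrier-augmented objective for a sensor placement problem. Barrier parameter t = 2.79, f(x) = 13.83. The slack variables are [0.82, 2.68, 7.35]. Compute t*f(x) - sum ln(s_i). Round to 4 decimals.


Step 1: Compute log-barrier.
ln values: [-0.1985, 0.9858, 1.9947]
phi = -(-0.1985 + 0.9858 + 1.9947) = -2.7821
Step 2: Compute augmented objective.
t*f(x) = 2.79*13.83 = 38.5857
Total = 38.5857 - 2.7821 = 35.8036


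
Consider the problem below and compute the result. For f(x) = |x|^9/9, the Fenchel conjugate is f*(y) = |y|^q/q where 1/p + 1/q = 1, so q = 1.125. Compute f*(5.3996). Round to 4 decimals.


The conjugate exponent q satisfies 1/p + 1/q = 1.
p = 9, so q = 9/(9 - 1) = 1.125
|y|^q = 5.3996^1.125 = 6.6666
f*(5.3996) = 6.6666 / 1.125 = 5.9259


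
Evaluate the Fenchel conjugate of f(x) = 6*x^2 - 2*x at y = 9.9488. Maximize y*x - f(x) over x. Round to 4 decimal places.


f*(y) = sup_x {y*x - a*x^2 - b*x} = sup_x {(y-b)*x - a*x^2}
FOC: (y - b) - 2a*x = 0 => x* = (y - b)/(2a)
x* = (9.9488 + 2)/(2*6) = 0.9957
f*(9.9488) = (y-b)^2/(4a) = (9.9488 + 2)^2/(4*6)
= 142.7738/24 = 5.9489


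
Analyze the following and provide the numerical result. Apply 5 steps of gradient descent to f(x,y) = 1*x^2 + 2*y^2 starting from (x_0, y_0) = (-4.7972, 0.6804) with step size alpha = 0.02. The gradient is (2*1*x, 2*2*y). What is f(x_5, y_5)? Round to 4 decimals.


Gradient descent on f(x,y) = 1*x^2 + 2*y^2.
Starting point: (-4.7972, 0.6804), alpha = 0.02
Step 1: grad_x = 2*1*-4.7972 = -9.5944, grad_y = 2*2*0.6804 = 2.7216
  x_1 = -4.7972 - 0.02*-9.5944 = -4.6053
  y_1 = 0.6804 - 0.02*2.7216 = 0.626
Step 2: grad_x = 2*1*-4.6053 = -9.2106, grad_y = 2*2*0.626 = 2.5039
  x_2 = -4.6053 - 0.02*-9.2106 = -4.4211
  y_2 = 0.626 - 0.02*2.5039 = 0.5759
Step 3: grad_x = 2*1*-4.4211 = -8.8422, grad_y = 2*2*0.5759 = 2.3036
  x_3 = -4.4211 - 0.02*-8.8422 = -4.2443
  y_3 = 0.5759 - 0.02*2.3036 = 0.5298
Step 4: grad_x = 2*1*-4.2443 = -8.4885, grad_y = 2*2*0.5298 = 2.1193
  x_4 = -4.2443 - 0.02*-8.4885 = -4.0745
  y_4 = 0.5298 - 0.02*2.1193 = 0.4874
Step 5: grad_x = 2*1*-4.0745 = -8.149, grad_y = 2*2*0.4874 = 1.9497
  x_5 = -4.0745 - 0.02*-8.149 = -3.9115
  y_5 = 0.4874 - 0.02*1.9497 = 0.4484
f(-3.9115, 0.4484) = 1*(-3.9115)^2 + 2*0.4484^2 = 15.7021


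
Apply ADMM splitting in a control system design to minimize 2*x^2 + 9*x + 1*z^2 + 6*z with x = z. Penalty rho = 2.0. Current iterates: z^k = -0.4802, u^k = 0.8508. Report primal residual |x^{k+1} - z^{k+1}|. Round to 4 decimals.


ADMM iteration with rho = 2.0, z^k = -0.4802, u^k = 0.8508
Step 1: x-update.
Minimize 2*x^2 + 9*x + (2.0/2)*(x + 0.4802 + 0.8508)^2
FOC: (2*2 + 2.0)*x = -9 + 2.0*(-0.4802 - 0.8508)
x^{k+1} = -1.9437
Step 2: z-update.
Minimize 1*z^2 + 6*z + (2.0/2)*(-1.9437 - z + 0.8508)^2
FOC: (2*1 + 2.0)*z = -6 + 2.0*(-1.9437 + 0.8508)
z^{k+1} = -2.0464
Step 3: u-update.
u^{k+1} = 0.8508 - 1.9437 + 2.0464 = 0.9536
Step 4: Primal residual = |-1.9437 + 2.0464| = 0.1028


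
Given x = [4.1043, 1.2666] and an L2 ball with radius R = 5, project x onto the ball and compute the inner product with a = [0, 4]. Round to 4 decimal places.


Step 1: Compute ||x|| (intermediates to 6 decimals).
||x|| = sqrt(4.1043^2 + 1.2666^2) = 4.295294
Step 2: Project.
Since ||x|| <= R, proj = x (no scaling needed).
proj(x) = [4.1043, 1.2666]
Step 3: Dot product.
a^T * proj(x) = 0*4.1043 + 4*1.2666 = 5.0664


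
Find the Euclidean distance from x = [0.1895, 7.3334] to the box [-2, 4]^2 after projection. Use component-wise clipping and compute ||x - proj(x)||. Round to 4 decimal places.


Project each component onto [-2, 4].
clip(0.1895) = 0.1895, clip(7.3334) = 4.0
Projection = [0.1895, 4.0]
Squared diffs: [0.0, 11.1116]
Distance = sqrt(11.1116) = 3.3334


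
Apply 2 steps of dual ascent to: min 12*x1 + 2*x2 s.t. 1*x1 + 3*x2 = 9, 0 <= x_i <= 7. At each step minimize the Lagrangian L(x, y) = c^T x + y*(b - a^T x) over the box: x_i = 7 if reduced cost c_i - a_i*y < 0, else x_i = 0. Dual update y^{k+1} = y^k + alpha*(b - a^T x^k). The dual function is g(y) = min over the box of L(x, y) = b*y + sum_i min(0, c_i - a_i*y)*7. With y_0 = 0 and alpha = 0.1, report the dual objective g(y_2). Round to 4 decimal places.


Dual ascent for LP: min 12*x1 + 2*x2, 1*x1 + 3*x2 = 9, 0 <= x_i <= 7
Step 1: y^k = 0.0, reduced costs: (12.0, 2.0)
  x^k = (0.0, 0.0), subgradient = b - a^T x = 9.0
  y^{k+1} = 0.0 + 0.1*9.0 = 0.9
Step 2: y^k = 0.9, reduced costs: (11.1, -0.7)
  x^k = (0.0, 7.0), subgradient = b - a^T x = -12.0
  y^{k+1} = 0.9 + 0.1*-12.0 = -0.3
Dual objective at y_2 = -0.3: reduced costs (12.3, 2.9), box minimizer x = (0.0, 0.0)
g(y_2) = b*y + (c1 - a1*y)*x1 + (c2 - a2*y)*x2 = 9*(-0.3) + 12.3*0.0 + 2.9*0.0 = -2.7 + 0.0 + 0.0 = -2.7


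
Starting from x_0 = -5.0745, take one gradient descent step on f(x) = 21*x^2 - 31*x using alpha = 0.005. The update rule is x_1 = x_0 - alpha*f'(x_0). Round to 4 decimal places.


We compute the gradient at x_0 and apply the update.
f'(x) = 42*x - 31
f'(-5.0745) = 42*-5.0745 - 31 = -244.129
x_1 = -5.0745 - 0.005*-244.129 = -3.8539


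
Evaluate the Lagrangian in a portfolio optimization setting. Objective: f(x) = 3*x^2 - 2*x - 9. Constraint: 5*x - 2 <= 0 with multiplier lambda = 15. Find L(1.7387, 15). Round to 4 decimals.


Step 1: Evaluate f(x).
f(1.7387) = 3*1.7387^2 - 2*1.7387 - 9 = -3.4082
Step 2: Evaluate g(x).
g(1.7387) = 5*1.7387 - 2 = 6.6935
Step 3: Compute Lagrangian.
L = -3.4082 + 15*6.6935 = 96.9943


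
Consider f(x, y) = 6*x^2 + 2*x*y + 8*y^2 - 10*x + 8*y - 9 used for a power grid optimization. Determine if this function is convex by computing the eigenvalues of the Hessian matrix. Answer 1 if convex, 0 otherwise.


The Hessian of f(x,y) = 6*x^2 + 2*x*y + 8*y^2 - 10*x + 8*y - 9 is:
H = [[12, 2], [2, 16]]
Trace = 12 + 16 = 28
Determinant = 12*16 - (2)^2 = 188
Discriminant = (28)^2 - 4*188 = 32.0
Eigenvalues: lambda_1 = 11.1716, lambda_2 = 16.8284
The function is convex.

1


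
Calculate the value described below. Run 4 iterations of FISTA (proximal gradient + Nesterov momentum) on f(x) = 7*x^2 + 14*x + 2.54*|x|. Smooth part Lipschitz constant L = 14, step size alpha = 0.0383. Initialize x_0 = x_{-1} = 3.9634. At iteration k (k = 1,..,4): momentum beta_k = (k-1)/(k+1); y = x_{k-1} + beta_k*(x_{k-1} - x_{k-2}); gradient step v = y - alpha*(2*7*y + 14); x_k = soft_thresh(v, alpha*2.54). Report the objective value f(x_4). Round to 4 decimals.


FISTA on f(x) = 7*x^2 + 14*x + 2.54*|x|
L = 14, alpha = 0.0383
Iteration 1: beta = 0.0, y = 3.9634 + 0.0*(3.9634 - 3.9634) = 3.9634
  grad(y) = 69.4876, v = y - alpha*grad = 1.302
  prox(v) = soft_thresh(1.302, 0.0973) = 1.2047
Iteration 2: beta = 0.3333, y = 1.2047 + 0.3333*(1.2047 - 3.9634) = 0.2852
  grad(y) = 17.9927, v = y - alpha*grad = -0.4039
  prox(v) = soft_thresh(-0.4039, 0.0973) = -0.3066
Iteration 3: beta = 0.5, y = -0.3066 + 0.5*(-0.3066 - 1.2047) = -1.0623
  grad(y) = -0.8728, v = y - alpha*grad = -1.0289
  prox(v) = soft_thresh(-1.0289, 0.0973) = -0.9316
Iteration 4: beta = 0.6, y = -0.9316 + 0.6*(-0.9316 + 0.3066) = -1.3066
  grad(y) = -4.2927, v = y - alpha*grad = -1.1422
  prox(v) = soft_thresh(-1.1422, 0.0973) = -1.0449
f(x_4) = 7*(-1.0449)^2 + 14*(-1.0449) + 2.54*|-1.0449| = -4.3317


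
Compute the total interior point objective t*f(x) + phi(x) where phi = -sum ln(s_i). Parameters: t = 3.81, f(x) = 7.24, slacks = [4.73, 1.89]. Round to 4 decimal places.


Step 1: Compute log-barrier.
ln values: [1.5539, 0.6366]
phi = -(1.5539 + 0.6366) = -2.1905
Step 2: Compute augmented objective.
t*f(x) = 3.81*7.24 = 27.5844
Total = 27.5844 - 2.1905 = 25.3939


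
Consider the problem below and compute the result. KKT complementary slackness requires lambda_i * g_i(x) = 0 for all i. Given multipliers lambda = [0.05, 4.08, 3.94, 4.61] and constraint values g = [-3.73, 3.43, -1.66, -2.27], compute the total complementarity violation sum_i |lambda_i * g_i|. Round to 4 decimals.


KKT complementary slackness check:
lambda_1 * g_1 = 0.05 * -3.73 = -0.1865
lambda_2 * g_2 = 4.08 * 3.43 = 13.9944
lambda_3 * g_3 = 3.94 * -1.66 = -6.5404
lambda_4 * g_4 = 4.61 * -2.27 = -10.4647
Total violation = 0.1865 + 13.9944 + 6.5404 + 10.4647 = 31.186


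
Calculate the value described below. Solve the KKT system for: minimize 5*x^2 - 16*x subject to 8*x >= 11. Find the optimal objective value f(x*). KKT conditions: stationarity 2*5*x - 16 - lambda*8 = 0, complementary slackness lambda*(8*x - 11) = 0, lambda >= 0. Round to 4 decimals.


Step 1: Try lambda = 0 (constraint inactive).
Stationarity: 2*5*x - 16 = 0
x* = 16/(2*5) = 1.6
Check constraint: 8*1.6 = 12.8 >= 11 -- satisfied.
Step 2: Compute optimal value.
f(x*) = 5*1.6^2 - 16*1.6 = -12.8


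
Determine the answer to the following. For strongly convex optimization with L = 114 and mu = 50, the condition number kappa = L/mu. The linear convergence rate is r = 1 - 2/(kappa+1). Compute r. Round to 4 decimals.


Step 1: Compute the condition number.
kappa = L/mu = 114/50 = 2.28
Step 2: Compute the convergence rate.
r = 1 - 2/(kappa + 1) = 1 - 2*mu/(L + mu) = (L - mu)/(L + mu) = 64/164 = 0.3902


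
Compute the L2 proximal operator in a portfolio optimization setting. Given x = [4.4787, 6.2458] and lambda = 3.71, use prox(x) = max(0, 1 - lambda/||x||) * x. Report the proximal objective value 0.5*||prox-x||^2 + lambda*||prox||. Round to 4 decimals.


Step 1: Compute ||x||.
||x|| = 7.6856
Step 2: Compute scaling factor.
scale = max(0, 1 - 3.71/7.6856) = 0.5173
Step 3: prox(x) = [2.3167, 3.2308]
||prox(x)|| = 3.9756
Step 4: Proximal objective.
0.5*||prox-x||^2 = 6.8821
lambda*||prox|| = 14.7495
Total = 21.6316


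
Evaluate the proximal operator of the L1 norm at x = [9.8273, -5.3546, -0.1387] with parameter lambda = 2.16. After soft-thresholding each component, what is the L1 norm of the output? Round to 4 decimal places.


Soft-thresholding with lambda = 2.16:
prox(9.8273) = sign(9.8273)*max(|9.8273| - 2.16, 0) = 7.6673
prox(-5.3546) = sign(-5.3546)*max(|-5.3546| - 2.16, 0) = -3.1946
prox(-0.1387) = sign(-0.1387)*max(|-0.1387| - 2.16, 0) = 0.0
prox(x) = [7.6673, -3.1946, 0.0]
||prox(x)||_1 = 7.6673 + 3.1946 + 0.0 = 10.8619


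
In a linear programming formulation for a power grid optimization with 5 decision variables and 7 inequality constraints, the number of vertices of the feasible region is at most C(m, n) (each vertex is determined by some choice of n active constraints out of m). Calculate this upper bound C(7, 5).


Each vertex corresponds to some choice of n active constraints out of m, so the number of vertices is at most C(m, n) = m! / (n!(m-n)!).
m = 7, n = 5
Numerator: 7 * 6 * 5 * 4 * 3
Denominator: 5! = 120
C(7, 5) = 21


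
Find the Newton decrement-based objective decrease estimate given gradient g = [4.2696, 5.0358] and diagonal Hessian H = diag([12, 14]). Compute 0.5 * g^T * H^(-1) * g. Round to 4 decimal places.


Step 1: H is diagonal, so H^(-1) * g = [0.3558, 0.3597].
Step 2: g^T H^(-1) g = sum_i g_i^2 / H_ii
  = (4.2696)^2/12 + (5.0358)^2/14
  = 1.5191 + 1.8114 = 3.3305
Step 3: Objective decrease = 0.5 * g^T H^(-1) g = 1.6653


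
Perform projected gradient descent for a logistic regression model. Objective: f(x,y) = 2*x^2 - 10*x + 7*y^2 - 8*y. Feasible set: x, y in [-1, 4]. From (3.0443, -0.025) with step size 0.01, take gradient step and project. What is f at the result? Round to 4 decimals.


Step 1: Compute gradient at (3.0443, -0.025).
grad_x = 2*2*3.0443 - 10 = 2.1772
grad_y = 2*7*-0.025 - 8 = -8.35
Step 2: Gradient step.
x_raw = 3.0443 - 0.01*2.1772 = 3.0225
y_raw = -0.025 - 0.01*-8.35 = 0.0585
Step 3: Project onto [-1, 4].
x_proj = clip(3.0225) = 3.0225
y_proj = clip(0.0585) = 0.0585
Step 4: Evaluate f.
f(3.0225, 0.0585) = -12.398


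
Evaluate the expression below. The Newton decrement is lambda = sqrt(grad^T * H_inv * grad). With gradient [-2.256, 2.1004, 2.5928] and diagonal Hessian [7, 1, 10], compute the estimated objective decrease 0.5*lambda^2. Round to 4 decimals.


Step 1: H is diagonal, so H^(-1) * g = [-0.3223, 2.1004, 0.2593].
Step 2: g^T H^(-1) g = sum_i g_i^2 / H_ii
  = (-2.256)^2/7 + (2.1004)^2/1 + (2.5928)^2/10
  = 0.7271 + 4.4117 + 0.6723 = 5.811
Step 3: Objective decrease = 0.5 * g^T H^(-1) g = 2.9055


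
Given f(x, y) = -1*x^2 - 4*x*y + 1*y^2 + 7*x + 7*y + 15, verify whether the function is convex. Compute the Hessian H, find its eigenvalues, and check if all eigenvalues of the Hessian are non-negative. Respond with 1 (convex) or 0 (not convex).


The Hessian of f(x,y) = -1*x^2 - 4*x*y + 1*y^2 + 7*x + 7*y + 15 is:
H = [[-2, -4], [-4, 2]]
Trace = -2 + 2 = 0
Determinant = -2*2 - (-4)^2 = -20
Discriminant = (0)^2 - 4*-20 = 80.0
Eigenvalues: lambda_1 = -4.4721, lambda_2 = 4.4721
The function is not convex.

0


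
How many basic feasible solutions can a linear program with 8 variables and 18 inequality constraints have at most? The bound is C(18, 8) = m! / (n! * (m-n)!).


Each vertex corresponds to some choice of n active constraints out of m, so the number of vertices is at most C(m, n) = m! / (n!(m-n)!).
m = 18, n = 8
Numerator: 18 * 17 * 16 * 15 * 14 * 13 * 12 * 11
Denominator: 8! = 40320
C(18, 8) = 43758


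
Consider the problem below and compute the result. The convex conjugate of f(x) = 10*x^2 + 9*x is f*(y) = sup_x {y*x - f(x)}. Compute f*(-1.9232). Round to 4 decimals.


f*(y) = sup_x {y*x - a*x^2 - b*x} = sup_x {(y-b)*x - a*x^2}
FOC: (y - b) - 2a*x = 0 => x* = (y - b)/(2a)
x* = (-1.9232 - 9)/(2*10) = -0.5462
f*(-1.9232) = (y-b)^2/(4a) = (-1.9232 - 9)^2/(4*10)
= 119.3163/40 = 2.9829


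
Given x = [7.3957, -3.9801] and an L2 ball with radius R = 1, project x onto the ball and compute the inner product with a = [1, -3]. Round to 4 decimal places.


Step 1: Compute ||x|| (intermediates to 6 decimals).
||x|| = sqrt(7.3957^2 + (-3.9801)^2) = 8.398665
Step 2: Project.
Since ||x|| > R, scale = R/||x|| = 1/8.398665 = 0.119067, proj(x) = scale * x
proj(x) = [0.880584, -0.473899]
Step 3: Dot product.
a^T * proj(x) = 1*0.880584 - 3*(-0.473899) = 2.3023


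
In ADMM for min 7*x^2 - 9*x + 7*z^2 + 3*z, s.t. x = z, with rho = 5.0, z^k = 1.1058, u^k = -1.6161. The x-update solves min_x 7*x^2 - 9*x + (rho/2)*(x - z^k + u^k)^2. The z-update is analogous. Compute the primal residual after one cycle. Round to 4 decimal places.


ADMM iteration with rho = 5.0, z^k = 1.1058, u^k = -1.6161
Step 1: x-update.
Minimize 7*x^2 - 9*x + (5.0/2)*(x - 1.1058 - 1.6161)^2
FOC: (2*7 + 5.0)*x = 9 + 5.0*(1.1058 + 1.6161)
x^{k+1} = 1.19
Step 2: z-update.
Minimize 7*z^2 + 3*z + (5.0/2)*(1.19 - z - 1.6161)^2
FOC: (2*7 + 5.0)*z = -3 + 5.0*(1.19 - 1.6161)
z^{k+1} = -0.27
Step 3: u-update.
u^{k+1} = -1.6161 + 1.19 + 0.27 = -0.1561
Step 4: Primal residual = |1.19 + 0.27| = 1.46


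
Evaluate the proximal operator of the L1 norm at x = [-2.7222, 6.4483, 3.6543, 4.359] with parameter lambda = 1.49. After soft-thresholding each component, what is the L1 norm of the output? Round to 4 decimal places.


Soft-thresholding with lambda = 1.49:
prox(-2.7222) = sign(-2.7222)*max(|-2.7222| - 1.49, 0) = -1.2322
prox(6.4483) = sign(6.4483)*max(|6.4483| - 1.49, 0) = 4.9583
prox(3.6543) = sign(3.6543)*max(|3.6543| - 1.49, 0) = 2.1643
prox(4.359) = sign(4.359)*max(|4.359| - 1.49, 0) = 2.869
prox(x) = [-1.2322, 4.9583, 2.1643, 2.869]
||prox(x)||_1 = 1.2322 + 4.9583 + 2.1643 + 2.869 = 11.2238


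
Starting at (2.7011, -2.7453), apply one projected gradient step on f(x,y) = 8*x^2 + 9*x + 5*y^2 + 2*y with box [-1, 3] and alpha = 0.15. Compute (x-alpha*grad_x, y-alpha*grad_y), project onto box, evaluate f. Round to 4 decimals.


Step 1: Compute gradient at (2.7011, -2.7453).
grad_x = 2*8*2.7011 + 9 = 52.2176
grad_y = 2*5*-2.7453 + 2 = -25.453
Step 2: Gradient step.
x_raw = 2.7011 - 0.15*52.2176 = -5.1315
y_raw = -2.7453 - 0.15*-25.453 = 1.0727
Step 3: Project onto [-1, 3].
x_proj = clip(-5.1315) = -1.0
y_proj = clip(1.0727) = 1.0727
Step 4: Evaluate f.
f(-1.0, 1.0727) = 6.8982


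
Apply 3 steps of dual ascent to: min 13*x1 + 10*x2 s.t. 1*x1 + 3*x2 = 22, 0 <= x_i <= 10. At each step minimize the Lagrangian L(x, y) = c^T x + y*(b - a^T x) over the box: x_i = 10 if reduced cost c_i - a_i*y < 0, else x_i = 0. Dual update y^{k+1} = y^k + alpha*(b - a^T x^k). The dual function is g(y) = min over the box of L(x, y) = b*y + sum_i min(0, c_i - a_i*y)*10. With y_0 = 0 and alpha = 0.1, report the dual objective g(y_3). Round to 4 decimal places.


Dual ascent for LP: min 13*x1 + 10*x2, 1*x1 + 3*x2 = 22, 0 <= x_i <= 10
Step 1: y^k = 0.0, reduced costs: (13.0, 10.0)
  x^k = (0.0, 0.0), subgradient = b - a^T x = 22.0
  y^{k+1} = 0.0 + 0.1*22.0 = 2.2
Step 2: y^k = 2.2, reduced costs: (10.8, 3.4)
  x^k = (0.0, 0.0), subgradient = b - a^T x = 22.0
  y^{k+1} = 2.2 + 0.1*22.0 = 4.4
Step 3: y^k = 4.4, reduced costs: (8.6, -3.2)
  x^k = (0.0, 10.0), subgradient = b - a^T x = -8.0
  y^{k+1} = 4.4 + 0.1*-8.0 = 3.6
Dual objective at y_3 = 3.6: reduced costs (9.4, -0.8), box minimizer x = (0.0, 10.0)
g(y_3) = b*y + (c1 - a1*y)*x1 + (c2 - a2*y)*x2 = 22*3.6 + 9.4*0.0 + (-0.8)*10.0 = 79.2 + 0.0 - 8.0 = 71.2


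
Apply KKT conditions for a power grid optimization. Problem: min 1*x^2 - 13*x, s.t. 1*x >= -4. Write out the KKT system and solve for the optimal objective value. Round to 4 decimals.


Step 1: Try lambda = 0 (constraint inactive).
Stationarity: 2*1*x - 13 = 0
x* = 13/(2*1) = 6.5
Check constraint: 1*6.5 = 6.5 >= -4 -- satisfied.
Step 2: Compute optimal value.
f(x*) = 1*6.5^2 - 13*6.5 = -42.25


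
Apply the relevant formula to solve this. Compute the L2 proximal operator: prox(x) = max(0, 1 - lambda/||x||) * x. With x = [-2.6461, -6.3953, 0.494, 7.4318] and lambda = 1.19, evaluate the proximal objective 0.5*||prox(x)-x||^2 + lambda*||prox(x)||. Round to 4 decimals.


Step 1: Compute ||x||.
||x|| = 10.1675
Step 2: Compute scaling factor.
scale = max(0, 1 - 1.19/10.1675) = 0.883
Step 3: prox(x) = [-2.3364, -5.6468, 0.4362, 6.562]
||prox(x)|| = 8.9775
Step 4: Proximal objective.
0.5*||prox-x||^2 = 0.7081
lambda*||prox|| = 10.6832
Total = 11.3912


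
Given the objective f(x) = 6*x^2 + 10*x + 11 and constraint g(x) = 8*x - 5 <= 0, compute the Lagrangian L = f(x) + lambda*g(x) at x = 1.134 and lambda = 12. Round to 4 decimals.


Step 1: Evaluate f(x).
f(1.134) = 6*1.134^2 + 10*1.134 + 11 = 30.0557
Step 2: Evaluate g(x).
g(1.134) = 8*1.134 - 5 = 4.072
Step 3: Compute Lagrangian.
L = 30.0557 + 12*4.072 = 78.9197


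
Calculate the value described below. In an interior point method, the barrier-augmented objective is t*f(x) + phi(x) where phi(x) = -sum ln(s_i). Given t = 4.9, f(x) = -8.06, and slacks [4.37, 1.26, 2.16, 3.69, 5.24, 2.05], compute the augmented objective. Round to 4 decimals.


Step 1: Compute log-barrier.
ln values: [1.4748, 0.2311, 0.7701, 1.3056, 1.6563, 0.7178]
phi = -(1.4748 + 0.2311 + 0.7701 + 1.3056 + 1.6563 + 0.7178) = -6.1558
Step 2: Compute augmented objective.
t*f(x) = 4.9*-8.06 = -39.494
Total = -39.494 - 6.1558 = -45.6498


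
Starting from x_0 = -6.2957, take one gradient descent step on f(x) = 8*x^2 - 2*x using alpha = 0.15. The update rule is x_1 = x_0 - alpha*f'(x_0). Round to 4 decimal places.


We compute the gradient at x_0 and apply the update.
f'(x) = 16*x - 2
f'(-6.2957) = 16*-6.2957 - 2 = -102.7312
x_1 = -6.2957 - 0.15*-102.7312 = 9.114


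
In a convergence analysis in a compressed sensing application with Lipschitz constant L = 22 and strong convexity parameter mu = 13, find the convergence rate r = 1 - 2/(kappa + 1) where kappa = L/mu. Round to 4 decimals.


Step 1: Compute the condition number.
kappa = L/mu = 22/13 = 1.6923
Step 2: Compute the convergence rate.
r = 1 - 2/(kappa + 1) = 1 - 2*mu/(L + mu) = (L - mu)/(L + mu) = 9/35 = 0.2571


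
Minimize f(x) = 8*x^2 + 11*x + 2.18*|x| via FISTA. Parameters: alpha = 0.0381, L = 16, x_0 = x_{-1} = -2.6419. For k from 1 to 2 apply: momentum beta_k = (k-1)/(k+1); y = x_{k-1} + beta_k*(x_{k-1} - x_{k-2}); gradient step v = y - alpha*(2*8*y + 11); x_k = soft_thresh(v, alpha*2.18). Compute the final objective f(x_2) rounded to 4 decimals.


FISTA on f(x) = 8*x^2 + 11*x + 2.18*|x|
L = 16, alpha = 0.0381
Iteration 1: beta = 0.0, y = -2.6419 + 0.0*(-2.6419 + 2.6419) = -2.6419
  grad(y) = -31.2704, v = y - alpha*grad = -1.4505
  prox(v) = soft_thresh(-1.4505, 0.0831) = -1.3674
Iteration 2: beta = 0.3333, y = -1.3674 + 0.3333*(-1.3674 + 2.6419) = -0.9426
  grad(y) = -4.0819, v = y - alpha*grad = -0.7871
  prox(v) = soft_thresh(-0.7871, 0.0831) = -0.704
f(x_2) = 8*(-0.704)^2 + 11*(-0.704) + 2.18*|-0.704| = -2.2443


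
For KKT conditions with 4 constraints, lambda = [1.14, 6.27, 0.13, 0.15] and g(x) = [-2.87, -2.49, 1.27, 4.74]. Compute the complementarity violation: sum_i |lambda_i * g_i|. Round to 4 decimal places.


KKT complementary slackness check:
lambda_1 * g_1 = 1.14 * -2.87 = -3.2718
lambda_2 * g_2 = 6.27 * -2.49 = -15.6123
lambda_3 * g_3 = 0.13 * 1.27 = 0.1651
lambda_4 * g_4 = 0.15 * 4.74 = 0.711
Total violation = 3.2718 + 15.6123 + 0.1651 + 0.711 = 19.7602


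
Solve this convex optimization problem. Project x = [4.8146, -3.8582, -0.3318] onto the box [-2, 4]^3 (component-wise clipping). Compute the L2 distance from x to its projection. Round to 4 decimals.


Project each component onto [-2, 4].
clip(4.8146) = 4.0, clip(-3.8582) = -2.0, clip(-0.3318) = -0.3318
Projection = [4.0, -2.0, -0.3318]
Squared diffs: [0.6636, 3.4529, 0.0]
Distance = sqrt(4.1165) = 2.0289


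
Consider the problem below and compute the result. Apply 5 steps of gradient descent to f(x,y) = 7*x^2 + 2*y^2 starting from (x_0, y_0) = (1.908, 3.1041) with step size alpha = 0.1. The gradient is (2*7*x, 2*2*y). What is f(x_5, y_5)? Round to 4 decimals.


Gradient descent on f(x,y) = 7*x^2 + 2*y^2.
Starting point: (1.908, 3.1041), alpha = 0.1
Step 1: grad_x = 2*7*1.908 = 26.712, grad_y = 2*2*3.1041 = 12.4164
  x_1 = 1.908 - 0.1*26.712 = -0.7632
  y_1 = 3.1041 - 0.1*12.4164 = 1.8625
Step 2: grad_x = 2*7*-0.7632 = -10.6848, grad_y = 2*2*1.8625 = 7.4498
  x_2 = -0.7632 - 0.1*-10.6848 = 0.3053
  y_2 = 1.8625 - 0.1*7.4498 = 1.1175
Step 3: grad_x = 2*7*0.3053 = 4.2739, grad_y = 2*2*1.1175 = 4.4699
  x_3 = 0.3053 - 0.1*4.2739 = -0.1221
  y_3 = 1.1175 - 0.1*4.4699 = 0.6705
Step 4: grad_x = 2*7*-0.1221 = -1.7096, grad_y = 2*2*0.6705 = 2.6819
  x_4 = -0.1221 - 0.1*-1.7096 = 0.0488
  y_4 = 0.6705 - 0.1*2.6819 = 0.4023
Step 5: grad_x = 2*7*0.0488 = 0.6838, grad_y = 2*2*0.4023 = 1.6092
  x_5 = 0.0488 - 0.1*0.6838 = -0.0195
  y_5 = 0.4023 - 0.1*1.6092 = 0.2414
f(-0.0195, 0.2414) = 7*(-0.0195)^2 + 2*0.2414^2 = 0.1192


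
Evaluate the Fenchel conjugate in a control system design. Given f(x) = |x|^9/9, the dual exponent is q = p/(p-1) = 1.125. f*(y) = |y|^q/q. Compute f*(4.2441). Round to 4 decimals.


The conjugate exponent q satisfies 1/p + 1/q = 1.
p = 9, so q = 9/(9 - 1) = 1.125
|y|^q = 4.2441^1.125 = 5.0846
f*(4.2441) = 5.0846 / 1.125 = 4.5197


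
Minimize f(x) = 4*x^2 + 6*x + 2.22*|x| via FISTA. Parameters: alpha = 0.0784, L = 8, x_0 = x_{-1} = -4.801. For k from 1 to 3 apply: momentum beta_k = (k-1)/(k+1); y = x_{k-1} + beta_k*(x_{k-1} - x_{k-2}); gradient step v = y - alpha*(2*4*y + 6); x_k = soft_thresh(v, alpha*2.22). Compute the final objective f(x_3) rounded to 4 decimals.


FISTA on f(x) = 4*x^2 + 6*x + 2.22*|x|
L = 8, alpha = 0.0784
Iteration 1: beta = 0.0, y = -4.801 + 0.0*(-4.801 + 4.801) = -4.801
  grad(y) = -32.408, v = y - alpha*grad = -2.2602
  prox(v) = soft_thresh(-2.2602, 0.174) = -2.0862
Iteration 2: beta = 0.3333, y = -2.0862 + 0.3333*(-2.0862 + 4.801) = -1.1812
  grad(y) = -3.4498, v = y - alpha*grad = -0.9108
  prox(v) = soft_thresh(-0.9108, 0.174) = -0.7367
Iteration 3: beta = 0.5, y = -0.7367 + 0.5*(-0.7367 + 2.0862) = -0.062
  grad(y) = 5.5041, v = y - alpha*grad = -0.4935
  prox(v) = soft_thresh(-0.4935, 0.174) = -0.3195
f(x_3) = 4*(-0.3195)^2 + 6*(-0.3195) + 2.22*|-0.3195| = -0.7993


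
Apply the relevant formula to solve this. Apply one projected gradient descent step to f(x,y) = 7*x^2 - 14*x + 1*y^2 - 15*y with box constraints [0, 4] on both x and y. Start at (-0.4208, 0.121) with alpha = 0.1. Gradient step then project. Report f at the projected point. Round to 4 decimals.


Step 1: Compute gradient at (-0.4208, 0.121).
grad_x = 2*7*-0.4208 - 14 = -19.8912
grad_y = 2*1*0.121 - 15 = -14.758
Step 2: Gradient step.
x_raw = -0.4208 - 0.1*-19.8912 = 1.5683
y_raw = 0.121 - 0.1*-14.758 = 1.5968
Step 3: Project onto [0, 4].
x_proj = clip(1.5683) = 1.5683
y_proj = clip(1.5968) = 1.5968
Step 4: Evaluate f.
f(1.5683, 1.5968) = -26.1413


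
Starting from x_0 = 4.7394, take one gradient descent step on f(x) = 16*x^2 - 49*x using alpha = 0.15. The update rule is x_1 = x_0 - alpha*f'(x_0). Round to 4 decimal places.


We compute the gradient at x_0 and apply the update.
f'(x) = 32*x - 49
f'(4.7394) = 32*4.7394 - 49 = 102.6608
x_1 = 4.7394 - 0.15*102.6608 = -10.6597


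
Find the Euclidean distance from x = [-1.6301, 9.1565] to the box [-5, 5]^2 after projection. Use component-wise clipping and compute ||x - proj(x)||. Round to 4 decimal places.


Project each component onto [-5, 5].
clip(-1.6301) = -1.6301, clip(9.1565) = 5.0
Projection = [-1.6301, 5.0]
Squared diffs: [0.0, 17.2765]
Distance = sqrt(17.2765) = 4.1565


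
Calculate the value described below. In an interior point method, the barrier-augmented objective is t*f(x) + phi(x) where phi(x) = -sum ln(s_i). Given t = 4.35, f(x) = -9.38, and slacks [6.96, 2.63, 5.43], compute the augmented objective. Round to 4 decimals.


Step 1: Compute log-barrier.
ln values: [1.9402, 0.967, 1.6919]
phi = -(1.9402 + 0.967 + 1.6919) = -4.5991
Step 2: Compute augmented objective.
t*f(x) = 4.35*-9.38 = -40.803
Total = -40.803 - 4.5991 = -45.4021


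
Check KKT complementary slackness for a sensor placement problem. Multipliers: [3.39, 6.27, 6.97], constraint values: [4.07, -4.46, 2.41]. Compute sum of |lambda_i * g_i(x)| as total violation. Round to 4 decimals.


KKT complementary slackness check:
lambda_1 * g_1 = 3.39 * 4.07 = 13.7973
lambda_2 * g_2 = 6.27 * -4.46 = -27.9642
lambda_3 * g_3 = 6.97 * 2.41 = 16.7977
Total violation = 13.7973 + 27.9642 + 16.7977 = 58.5592


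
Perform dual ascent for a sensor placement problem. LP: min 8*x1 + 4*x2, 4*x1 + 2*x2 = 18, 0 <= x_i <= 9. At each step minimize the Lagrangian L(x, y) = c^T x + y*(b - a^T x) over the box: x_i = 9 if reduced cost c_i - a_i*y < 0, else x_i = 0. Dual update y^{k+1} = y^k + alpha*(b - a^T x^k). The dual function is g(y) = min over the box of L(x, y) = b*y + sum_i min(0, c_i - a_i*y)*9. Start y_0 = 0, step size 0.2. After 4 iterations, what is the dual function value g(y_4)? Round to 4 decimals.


Dual ascent for LP: min 8*x1 + 4*x2, 4*x1 + 2*x2 = 18, 0 <= x_i <= 9
Step 1: y^k = 0.0, reduced costs: (8.0, 4.0)
  x^k = (0.0, 0.0), subgradient = b - a^T x = 18.0
  y^{k+1} = 0.0 + 0.2*18.0 = 3.6
Step 2: y^k = 3.6, reduced costs: (-6.4, -3.2)
  x^k = (9.0, 9.0), subgradient = b - a^T x = -36.0
  y^{k+1} = 3.6 + 0.2*-36.0 = -3.6
Step 3: y^k = -3.6, reduced costs: (22.4, 11.2)
  x^k = (0.0, 0.0), subgradient = b - a^T x = 18.0
  y^{k+1} = -3.6 + 0.2*18.0 = 0.0
Step 4: y^k = 0.0, reduced costs: (8.0, 4.0)
  x^k = (0.0, 0.0), subgradient = b - a^T x = 18.0
  y^{k+1} = 0.0 + 0.2*18.0 = 3.6
Dual objective at y_4 = 3.6: reduced costs (-6.4, -3.2), box minimizer x = (9.0, 9.0)
g(y_4) = b*y + (c1 - a1*y)*x1 + (c2 - a2*y)*x2 = 18*3.6 + (-6.4)*9.0 + (-3.2)*9.0 = 64.8 - 57.6 - 28.8 = -21.6


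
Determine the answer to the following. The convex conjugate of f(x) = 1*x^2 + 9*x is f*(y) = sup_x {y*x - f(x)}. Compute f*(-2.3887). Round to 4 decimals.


f*(y) = sup_x {y*x - a*x^2 - b*x} = sup_x {(y-b)*x - a*x^2}
FOC: (y - b) - 2a*x = 0 => x* = (y - b)/(2a)
x* = (-2.3887 - 9)/(2*1) = -5.6944
f*(-2.3887) = (y-b)^2/(4a) = (-2.3887 - 9)^2/(4*1)
= 129.7025/4 = 32.4256


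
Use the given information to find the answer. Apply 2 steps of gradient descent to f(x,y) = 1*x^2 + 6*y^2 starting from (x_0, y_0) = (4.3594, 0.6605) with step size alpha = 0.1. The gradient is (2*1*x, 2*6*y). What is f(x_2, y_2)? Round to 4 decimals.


Gradient descent on f(x,y) = 1*x^2 + 6*y^2.
Starting point: (4.3594, 0.6605), alpha = 0.1
Step 1: grad_x = 2*1*4.3594 = 8.7188, grad_y = 2*6*0.6605 = 7.926
  x_1 = 4.3594 - 0.1*8.7188 = 3.4875
  y_1 = 0.6605 - 0.1*7.926 = -0.1321
Step 2: grad_x = 2*1*3.4875 = 6.975, grad_y = 2*6*-0.1321 = -1.5852
  x_2 = 3.4875 - 0.1*6.975 = 2.79
  y_2 = -0.1321 - 0.1*-1.5852 = 0.0264
f(2.79, 0.0264) = 1*2.79^2 + 6*0.0264^2 = 7.7884


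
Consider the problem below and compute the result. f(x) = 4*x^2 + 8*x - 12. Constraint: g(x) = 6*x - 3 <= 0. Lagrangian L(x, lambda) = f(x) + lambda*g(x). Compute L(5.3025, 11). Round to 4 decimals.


Step 1: Evaluate f(x).
f(5.3025) = 4*5.3025^2 + 8*5.3025 - 12 = 142.886
Step 2: Evaluate g(x).
g(5.3025) = 6*5.3025 - 3 = 28.815
Step 3: Compute Lagrangian.
L = 142.886 + 11*28.815 = 459.851


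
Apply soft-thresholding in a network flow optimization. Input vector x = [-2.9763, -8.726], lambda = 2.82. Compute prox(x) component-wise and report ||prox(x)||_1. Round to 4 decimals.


Soft-thresholding with lambda = 2.82:
prox(-2.9763) = sign(-2.9763)*max(|-2.9763| - 2.82, 0) = -0.1563
prox(-8.726) = sign(-8.726)*max(|-8.726| - 2.82, 0) = -5.906
prox(x) = [-0.1563, -5.906]
||prox(x)||_1 = 0.1563 + 5.906 = 6.0623


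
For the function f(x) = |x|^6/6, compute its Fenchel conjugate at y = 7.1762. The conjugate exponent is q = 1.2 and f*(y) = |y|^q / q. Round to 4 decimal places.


The conjugate exponent q satisfies 1/p + 1/q = 1.
p = 6, so q = 6/(6 - 1) = 1.2
|y|^q = 7.1762^1.2 = 10.6432
f*(7.1762) = 10.6432 / 1.2 = 8.8694


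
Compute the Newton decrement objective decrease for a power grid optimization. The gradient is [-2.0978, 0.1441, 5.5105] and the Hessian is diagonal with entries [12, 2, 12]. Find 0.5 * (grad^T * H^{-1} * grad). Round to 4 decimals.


Step 1: H is diagonal, so H^(-1) * g = [-0.1748, 0.0721, 0.4592].
Step 2: g^T H^(-1) g = sum_i g_i^2 / H_ii
  = (-2.0978)^2/12 + (0.1441)^2/2 + (5.5105)^2/12
  = 0.3667 + 0.0104 + 2.5305 = 2.9076
Step 3: Objective decrease = 0.5 * g^T H^(-1) g = 1.4538


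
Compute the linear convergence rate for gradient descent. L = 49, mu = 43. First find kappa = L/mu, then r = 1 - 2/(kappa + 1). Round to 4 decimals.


Step 1: Compute the condition number.
kappa = L/mu = 49/43 = 1.1395
Step 2: Compute the convergence rate.
r = 1 - 2/(kappa + 1) = 1 - 2*mu/(L + mu) = (L - mu)/(L + mu) = 6/92 = 0.0652


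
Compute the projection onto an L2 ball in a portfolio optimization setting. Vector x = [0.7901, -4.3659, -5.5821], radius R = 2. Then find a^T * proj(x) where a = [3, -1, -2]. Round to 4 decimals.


Step 1: Compute ||x|| (intermediates to 6 decimals).
||x|| = sqrt(0.7901^2 + (-4.3659)^2 + (-5.5821)^2) = 7.130581
Step 2: Project.
Since ||x|| > R, scale = R/||x|| = 2/7.130581 = 0.280482, proj(x) = scale * x
proj(x) = [0.221609, -1.224556, -1.565679]
Step 3: Dot product.
a^T * proj(x) = 3*0.221609 - 1*(-1.224556) - 2*(-1.565679) = 5.0207


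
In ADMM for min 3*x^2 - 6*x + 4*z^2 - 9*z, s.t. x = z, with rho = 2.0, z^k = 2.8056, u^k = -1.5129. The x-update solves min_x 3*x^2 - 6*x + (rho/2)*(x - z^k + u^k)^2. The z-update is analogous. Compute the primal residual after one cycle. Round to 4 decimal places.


ADMM iteration with rho = 2.0, z^k = 2.8056, u^k = -1.5129
Step 1: x-update.
Minimize 3*x^2 - 6*x + (2.0/2)*(x - 2.8056 - 1.5129)^2
FOC: (2*3 + 2.0)*x = 6 + 2.0*(2.8056 + 1.5129)
x^{k+1} = 1.8296
Step 2: z-update.
Minimize 4*z^2 - 9*z + (2.0/2)*(1.8296 - z - 1.5129)^2
FOC: (2*4 + 2.0)*z = 9 + 2.0*(1.8296 - 1.5129)
z^{k+1} = 0.9633
Step 3: u-update.
u^{k+1} = -1.5129 + 1.8296 - 0.9633 = -0.6466
Step 4: Primal residual = |1.8296 - 0.9633| = 0.8663


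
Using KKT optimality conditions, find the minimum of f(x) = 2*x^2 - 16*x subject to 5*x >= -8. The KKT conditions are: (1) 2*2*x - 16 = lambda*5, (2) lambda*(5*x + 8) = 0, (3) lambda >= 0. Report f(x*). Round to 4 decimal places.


Step 1: Try lambda = 0 (constraint inactive).
Stationarity: 2*2*x - 16 = 0
x* = 16/(2*2) = 4.0
Check constraint: 5*4.0 = 20.0 >= -8 -- satisfied.
Step 2: Compute optimal value.
f(x*) = 2*4.0^2 - 16*4.0 = -32.0


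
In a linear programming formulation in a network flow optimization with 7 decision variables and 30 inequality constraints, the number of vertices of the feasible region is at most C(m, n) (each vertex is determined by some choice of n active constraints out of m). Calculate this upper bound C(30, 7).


Each vertex corresponds to some choice of n active constraints out of m, so the number of vertices is at most C(m, n) = m! / (n!(m-n)!).
m = 30, n = 7
Numerator: 30 * 29 * 28 * 27 * 26 * 25 * 24
Denominator: 7! = 5040
C(30, 7) = 2035800


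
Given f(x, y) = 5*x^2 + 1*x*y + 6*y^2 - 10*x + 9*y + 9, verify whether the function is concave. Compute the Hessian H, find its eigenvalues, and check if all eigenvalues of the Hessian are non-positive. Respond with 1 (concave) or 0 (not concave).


The Hessian of f(x,y) = 5*x^2 + 1*x*y + 6*y^2 - 10*x + 9*y + 9 is:
H = [[10, 1], [1, 12]]
Trace = 10 + 12 = 22
Determinant = 10*12 - (1)^2 = 119
Discriminant = (22)^2 - 4*119 = 8.0
Eigenvalues: lambda_1 = 9.5858, lambda_2 = 12.4142
The function is not concave.

0


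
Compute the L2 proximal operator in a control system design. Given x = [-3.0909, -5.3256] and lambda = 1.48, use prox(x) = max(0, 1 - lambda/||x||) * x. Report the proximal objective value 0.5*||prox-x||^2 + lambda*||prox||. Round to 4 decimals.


Step 1: Compute ||x||.
||x|| = 6.1576
Step 2: Compute scaling factor.
scale = max(0, 1 - 1.48/6.1576) = 0.7596
Step 3: prox(x) = [-2.348, -4.0456]
||prox(x)|| = 4.6776
Step 4: Proximal objective.
0.5*||prox-x||^2 = 1.0952
lambda*||prox|| = 6.9228
Total = 8.018


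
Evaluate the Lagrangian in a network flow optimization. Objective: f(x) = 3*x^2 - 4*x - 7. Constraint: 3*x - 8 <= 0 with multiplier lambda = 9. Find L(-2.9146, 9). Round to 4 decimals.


Step 1: Evaluate f(x).
f(-2.9146) = 3*(-2.9146)^2 - 4*(-2.9146) - 7 = 30.1431
Step 2: Evaluate g(x).
g(-2.9146) = 3*-2.9146 - 8 = -16.7438
Step 3: Compute Lagrangian.
L = 30.1431 + 9*-16.7438 = -120.5511


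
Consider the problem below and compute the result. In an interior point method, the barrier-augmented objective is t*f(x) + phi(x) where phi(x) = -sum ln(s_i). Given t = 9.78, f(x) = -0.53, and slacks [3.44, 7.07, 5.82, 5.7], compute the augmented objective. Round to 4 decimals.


Step 1: Compute log-barrier.
ln values: [1.2355, 1.9559, 1.7613, 1.7405]
phi = -(1.2355 + 1.9559 + 1.7613 + 1.7405) = -6.6931
Step 2: Compute augmented objective.
t*f(x) = 9.78*-0.53 = -5.1834
Total = -5.1834 - 6.6931 = -11.8765


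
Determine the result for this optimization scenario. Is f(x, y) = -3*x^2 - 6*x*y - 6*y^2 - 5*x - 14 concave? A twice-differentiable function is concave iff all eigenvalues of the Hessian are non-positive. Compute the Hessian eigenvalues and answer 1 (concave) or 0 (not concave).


The Hessian of f(x,y) = -3*x^2 - 6*x*y - 6*y^2 - 5*x - 14 is:
H = [[-6, -6], [-6, -12]]
Trace = -6 - 12 = -18
Determinant = -6*-12 - (-6)^2 = 36
Discriminant = (-18)^2 - 4*36 = 180.0
Eigenvalues: lambda_1 = -15.7082, lambda_2 = -2.2918
The function is concave.

1


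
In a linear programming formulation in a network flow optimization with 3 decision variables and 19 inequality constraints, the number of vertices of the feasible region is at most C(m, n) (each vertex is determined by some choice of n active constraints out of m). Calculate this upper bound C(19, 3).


Each vertex corresponds to some choice of n active constraints out of m, so the number of vertices is at most C(m, n) = m! / (n!(m-n)!).
m = 19, n = 3
Numerator: 19 * 18 * 17
Denominator: 3! = 6
C(19, 3) = 969


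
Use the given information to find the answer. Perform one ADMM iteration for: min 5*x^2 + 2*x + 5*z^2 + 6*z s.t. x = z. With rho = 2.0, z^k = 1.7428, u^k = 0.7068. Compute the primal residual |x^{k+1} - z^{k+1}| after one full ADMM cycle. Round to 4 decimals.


ADMM iteration with rho = 2.0, z^k = 1.7428, u^k = 0.7068
Step 1: x-update.
Minimize 5*x^2 + 2*x + (2.0/2)*(x - 1.7428 + 0.7068)^2
FOC: (2*5 + 2.0)*x = -2 + 2.0*(1.7428 - 0.7068)
x^{k+1} = 0.006
Step 2: z-update.
Minimize 5*z^2 + 6*z + (2.0/2)*(0.006 - z + 0.7068)^2
FOC: (2*5 + 2.0)*z = -6 + 2.0*(0.006 + 0.7068)
z^{k+1} = -0.3812
Step 3: u-update.
u^{k+1} = 0.7068 + 0.006 + 0.3812 = 1.094
Step 4: Primal residual = |0.006 + 0.3812| = 0.3872


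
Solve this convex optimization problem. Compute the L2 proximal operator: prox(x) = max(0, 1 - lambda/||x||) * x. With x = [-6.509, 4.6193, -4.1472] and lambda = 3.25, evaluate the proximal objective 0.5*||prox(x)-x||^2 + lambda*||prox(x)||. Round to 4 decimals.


Step 1: Compute ||x||.
||x|| = 8.9947
Step 2: Compute scaling factor.
scale = max(0, 1 - 3.25/8.9947) = 0.6387
Step 3: prox(x) = [-4.1571, 2.9502, -2.6487]
||prox(x)|| = 5.7447
Step 4: Proximal objective.
0.5*||prox-x||^2 = 5.2813
lambda*||prox|| = 18.6703
Total = 23.9515


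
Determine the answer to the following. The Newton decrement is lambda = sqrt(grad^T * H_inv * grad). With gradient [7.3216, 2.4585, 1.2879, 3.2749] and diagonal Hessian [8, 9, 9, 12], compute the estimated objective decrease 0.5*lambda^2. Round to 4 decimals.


Step 1: H is diagonal, so H^(-1) * g = [0.9152, 0.2732, 0.1431, 0.2729].
Step 2: g^T H^(-1) g = sum_i g_i^2 / H_ii
  = (7.3216)^2/8 + (2.4585)^2/9 + (1.2879)^2/9 + (3.2749)^2/12
  = 6.7007 + 0.6716 + 0.1843 + 0.8937 = 8.4504
Step 3: Objective decrease = 0.5 * g^T H^(-1) g = 4.2252


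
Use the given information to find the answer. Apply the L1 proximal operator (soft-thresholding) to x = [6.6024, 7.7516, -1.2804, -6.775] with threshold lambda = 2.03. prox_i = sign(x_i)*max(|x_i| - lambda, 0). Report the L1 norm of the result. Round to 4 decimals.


Soft-thresholding with lambda = 2.03:
prox(6.6024) = sign(6.6024)*max(|6.6024| - 2.03, 0) = 4.5724
prox(7.7516) = sign(7.7516)*max(|7.7516| - 2.03, 0) = 5.7216
prox(-1.2804) = sign(-1.2804)*max(|-1.2804| - 2.03, 0) = 0.0
prox(-6.775) = sign(-6.775)*max(|-6.775| - 2.03, 0) = -4.745
prox(x) = [4.5724, 5.7216, 0.0, -4.745]
||prox(x)||_1 = 4.5724 + 5.7216 + 0.0 + 4.745 = 15.039


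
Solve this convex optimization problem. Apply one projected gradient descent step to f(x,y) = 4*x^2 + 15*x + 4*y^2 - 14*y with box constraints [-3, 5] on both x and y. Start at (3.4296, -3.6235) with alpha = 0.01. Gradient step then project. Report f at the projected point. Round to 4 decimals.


Step 1: Compute gradient at (3.4296, -3.6235).
grad_x = 2*4*3.4296 + 15 = 42.4368
grad_y = 2*4*-3.6235 - 14 = -42.988
Step 2: Gradient step.
x_raw = 3.4296 - 0.01*42.4368 = 3.0052
y_raw = -3.6235 - 0.01*-42.988 = -3.1936
Step 3: Project onto [-3, 5].
x_proj = clip(3.0052) = 3.0052
y_proj = clip(-3.1936) = -3.0
Step 4: Evaluate f.
f(3.0052, -3.0) = 159.2042


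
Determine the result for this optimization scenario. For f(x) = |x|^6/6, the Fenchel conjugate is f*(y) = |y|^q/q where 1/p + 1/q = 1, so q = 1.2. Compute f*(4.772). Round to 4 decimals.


The conjugate exponent q satisfies 1/p + 1/q = 1.
p = 6, so q = 6/(6 - 1) = 1.2
|y|^q = 4.772^1.2 = 6.5229
f*(4.772) = 6.5229 / 1.2 = 5.4357


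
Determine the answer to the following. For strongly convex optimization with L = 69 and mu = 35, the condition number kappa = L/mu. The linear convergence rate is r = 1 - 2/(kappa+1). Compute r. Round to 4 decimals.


Step 1: Compute the condition number.
kappa = L/mu = 69/35 = 1.9714
Step 2: Compute the convergence rate.
r = 1 - 2/(kappa + 1) = 1 - 2*mu/(L + mu) = (L - mu)/(L + mu) = 34/104 = 0.3269


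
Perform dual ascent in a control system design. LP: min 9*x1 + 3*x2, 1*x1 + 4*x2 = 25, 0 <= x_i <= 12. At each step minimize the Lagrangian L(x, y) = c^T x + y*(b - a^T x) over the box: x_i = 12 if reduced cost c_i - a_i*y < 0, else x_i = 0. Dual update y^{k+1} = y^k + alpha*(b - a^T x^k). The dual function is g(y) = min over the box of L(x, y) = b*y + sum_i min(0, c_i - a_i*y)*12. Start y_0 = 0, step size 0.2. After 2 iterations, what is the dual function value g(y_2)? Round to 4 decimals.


Dual ascent for LP: min 9*x1 + 3*x2, 1*x1 + 4*x2 = 25, 0 <= x_i <= 12
Step 1: y^k = 0.0, reduced costs: (9.0, 3.0)
  x^k = (0.0, 0.0), subgradient = b - a^T x = 25.0
  y^{k+1} = 0.0 + 0.2*25.0 = 5.0
Step 2: y^k = 5.0, reduced costs: (4.0, -17.0)
  x^k = (0.0, 12.0), subgradient = b - a^T x = -23.0
  y^{k+1} = 5.0 + 0.2*-23.0 = 0.4
Dual objective at y_2 = 0.4: reduced costs (8.6, 1.4), box minimizer x = (0.0, 0.0)
g(y_2) = b*y + (c1 - a1*y)*x1 + (c2 - a2*y)*x2 = 25*0.4 + 8.6*0.0 + 1.4*0.0 = 10.0 + 0.0 + 0.0 = 10.0
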